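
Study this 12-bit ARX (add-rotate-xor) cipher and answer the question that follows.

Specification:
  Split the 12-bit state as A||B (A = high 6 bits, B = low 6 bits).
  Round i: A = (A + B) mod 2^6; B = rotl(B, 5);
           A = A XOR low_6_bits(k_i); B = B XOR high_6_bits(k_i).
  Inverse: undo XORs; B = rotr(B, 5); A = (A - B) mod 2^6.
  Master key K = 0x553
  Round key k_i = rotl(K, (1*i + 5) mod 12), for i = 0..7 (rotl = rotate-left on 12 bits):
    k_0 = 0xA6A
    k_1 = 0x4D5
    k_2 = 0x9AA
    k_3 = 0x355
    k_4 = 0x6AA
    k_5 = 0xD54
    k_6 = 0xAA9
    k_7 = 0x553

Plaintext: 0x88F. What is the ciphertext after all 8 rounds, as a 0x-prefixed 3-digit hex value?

s_0 = plaintext = 0x88F
s_1 = Round(s_0, k_0) = 0x6CE
s_2 = Round(s_1, k_1) = 0xF14
s_3 = Round(s_2, k_2) = 0xEAC
s_4 = Round(s_3, k_3) = 0xCDB
s_5 = Round(s_4, k_4) = 0x937
s_6 = Round(s_5, k_5) = 0x3CE
s_7 = Round(s_6, k_6) = 0xD2D
s_8 = Round(s_7, k_7) = 0xCA3

0xCA3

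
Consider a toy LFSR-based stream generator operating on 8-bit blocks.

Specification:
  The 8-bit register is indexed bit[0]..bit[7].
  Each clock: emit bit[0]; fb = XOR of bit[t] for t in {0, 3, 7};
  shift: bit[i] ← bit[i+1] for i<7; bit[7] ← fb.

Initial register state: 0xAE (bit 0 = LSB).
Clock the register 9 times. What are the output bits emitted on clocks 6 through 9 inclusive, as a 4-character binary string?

reg_0 = 0xAE
clock 1: out=0, reg = 0x57
clock 2: out=1, reg = 0xAB
clock 3: out=1, reg = 0xD5
clock 4: out=1, reg = 0x6A
clock 5: out=0, reg = 0xB5
clock 6: out=1, reg = 0x5A
clock 7: out=0, reg = 0xAD
clock 8: out=1, reg = 0xD6
clock 9: out=0, reg = 0xEB

1010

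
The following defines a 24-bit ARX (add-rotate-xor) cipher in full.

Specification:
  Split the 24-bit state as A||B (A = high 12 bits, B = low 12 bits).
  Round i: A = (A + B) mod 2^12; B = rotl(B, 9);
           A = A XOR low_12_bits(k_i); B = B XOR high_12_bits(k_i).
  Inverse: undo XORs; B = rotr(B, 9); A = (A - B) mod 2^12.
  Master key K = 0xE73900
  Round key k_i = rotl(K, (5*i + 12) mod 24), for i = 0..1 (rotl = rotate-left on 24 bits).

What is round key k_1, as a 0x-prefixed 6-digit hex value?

K = 0xE73900
k_0 = rotl(K, (5*0+12) mod 24) = rotl(K, 12) = 0x900E73
k_1 = rotl(K, (5*1+12) mod 24) = rotl(K, 17) = 0x01CE72

0x01CE72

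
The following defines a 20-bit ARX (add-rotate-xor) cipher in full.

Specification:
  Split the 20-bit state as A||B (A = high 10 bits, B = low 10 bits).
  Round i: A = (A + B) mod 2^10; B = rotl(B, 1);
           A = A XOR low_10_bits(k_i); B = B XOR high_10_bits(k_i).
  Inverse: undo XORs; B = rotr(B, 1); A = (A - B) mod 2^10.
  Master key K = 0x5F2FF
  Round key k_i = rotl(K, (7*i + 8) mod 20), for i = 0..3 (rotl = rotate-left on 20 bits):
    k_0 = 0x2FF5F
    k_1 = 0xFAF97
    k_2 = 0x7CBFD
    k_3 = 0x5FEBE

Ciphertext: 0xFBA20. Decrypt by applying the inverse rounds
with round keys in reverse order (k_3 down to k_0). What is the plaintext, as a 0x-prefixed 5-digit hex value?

0x66B6E

s_0 = ciphertext = 0xFBA20
s_1 = InvRound(s_0, k_3) = 0x687AF
s_2 = InvRound(s_1, k_2) = 0xCBB2E
s_3 = InvRound(s_2, k_1) = 0x95E62
s_4 = InvRound(s_3, k_0) = 0x66B6E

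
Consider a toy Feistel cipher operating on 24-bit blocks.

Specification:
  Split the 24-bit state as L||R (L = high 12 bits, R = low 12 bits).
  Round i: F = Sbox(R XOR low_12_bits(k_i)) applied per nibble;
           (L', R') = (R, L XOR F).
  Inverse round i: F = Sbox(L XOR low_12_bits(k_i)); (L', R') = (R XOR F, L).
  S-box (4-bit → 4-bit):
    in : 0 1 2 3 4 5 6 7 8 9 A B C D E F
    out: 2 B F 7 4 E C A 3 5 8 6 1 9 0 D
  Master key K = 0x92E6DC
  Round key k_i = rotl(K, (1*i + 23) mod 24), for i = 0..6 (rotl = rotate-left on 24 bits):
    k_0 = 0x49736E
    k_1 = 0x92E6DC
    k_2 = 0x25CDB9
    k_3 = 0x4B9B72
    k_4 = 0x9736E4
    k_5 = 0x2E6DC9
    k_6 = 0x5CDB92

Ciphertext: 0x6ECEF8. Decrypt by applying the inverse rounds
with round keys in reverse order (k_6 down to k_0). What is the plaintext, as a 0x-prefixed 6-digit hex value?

0x9EBC3B

s_0 = ciphertext = 0x6ECEF8
s_1 = InvRound(s_0, k_6) = 0x7586EC
s_2 = InvRound(s_1, k_5) = 0xEB7758
s_3 = InvRound(s_2, k_4) = 0x4BFEB7
s_4 = InvRound(s_3, k_3) = 0x3AE4BF
s_5 = InvRound(s_4, k_2) = 0x4053AE
s_6 = InvRound(s_5, k_1) = 0xC3B405
s_7 = InvRound(s_6, k_0) = 0x9EBC3B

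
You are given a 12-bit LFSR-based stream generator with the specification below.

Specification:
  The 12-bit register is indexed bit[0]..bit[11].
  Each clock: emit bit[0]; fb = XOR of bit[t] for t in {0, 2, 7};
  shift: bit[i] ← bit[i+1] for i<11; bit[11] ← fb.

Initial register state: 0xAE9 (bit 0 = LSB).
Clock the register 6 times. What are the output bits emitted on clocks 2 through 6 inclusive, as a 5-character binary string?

reg_0 = 0xAE9
clock 1: out=1, reg = 0x574
clock 2: out=0, reg = 0xABA
clock 3: out=0, reg = 0xD5D
clock 4: out=1, reg = 0x6AE
clock 5: out=0, reg = 0x357
clock 6: out=1, reg = 0x1AB

00101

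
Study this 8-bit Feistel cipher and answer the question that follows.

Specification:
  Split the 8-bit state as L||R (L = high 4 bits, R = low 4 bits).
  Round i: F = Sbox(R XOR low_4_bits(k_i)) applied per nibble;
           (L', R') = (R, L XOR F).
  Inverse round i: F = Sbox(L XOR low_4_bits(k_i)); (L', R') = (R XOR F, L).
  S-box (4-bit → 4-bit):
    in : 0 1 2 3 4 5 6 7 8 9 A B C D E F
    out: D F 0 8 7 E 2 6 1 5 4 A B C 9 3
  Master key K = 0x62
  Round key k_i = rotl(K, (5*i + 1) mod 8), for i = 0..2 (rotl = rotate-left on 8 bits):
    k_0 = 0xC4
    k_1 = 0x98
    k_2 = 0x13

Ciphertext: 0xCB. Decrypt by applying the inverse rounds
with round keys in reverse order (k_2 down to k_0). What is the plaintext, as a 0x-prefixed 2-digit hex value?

s_0 = ciphertext = 0xCB
s_1 = InvRound(s_0, k_2) = 0x8C
s_2 = InvRound(s_1, k_1) = 0x18
s_3 = InvRound(s_2, k_0) = 0x61

0x61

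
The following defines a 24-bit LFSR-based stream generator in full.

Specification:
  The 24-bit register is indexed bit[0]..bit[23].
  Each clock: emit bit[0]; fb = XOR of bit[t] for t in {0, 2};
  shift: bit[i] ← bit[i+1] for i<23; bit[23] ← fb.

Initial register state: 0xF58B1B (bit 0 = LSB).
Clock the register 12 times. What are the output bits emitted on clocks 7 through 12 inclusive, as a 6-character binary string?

001101

reg_0 = 0xF58B1B
clock 1: out=1, reg = 0xFAC58D
clock 2: out=1, reg = 0x7D62C6
clock 3: out=0, reg = 0xBEB163
clock 4: out=1, reg = 0xDF58B1
clock 5: out=1, reg = 0xEFAC58
clock 6: out=0, reg = 0x77D62C
clock 7: out=0, reg = 0xBBEB16
clock 8: out=0, reg = 0xDDF58B
clock 9: out=1, reg = 0xEEFAC5
clock 10: out=1, reg = 0x777D62
clock 11: out=0, reg = 0x3BBEB1
clock 12: out=1, reg = 0x9DDF58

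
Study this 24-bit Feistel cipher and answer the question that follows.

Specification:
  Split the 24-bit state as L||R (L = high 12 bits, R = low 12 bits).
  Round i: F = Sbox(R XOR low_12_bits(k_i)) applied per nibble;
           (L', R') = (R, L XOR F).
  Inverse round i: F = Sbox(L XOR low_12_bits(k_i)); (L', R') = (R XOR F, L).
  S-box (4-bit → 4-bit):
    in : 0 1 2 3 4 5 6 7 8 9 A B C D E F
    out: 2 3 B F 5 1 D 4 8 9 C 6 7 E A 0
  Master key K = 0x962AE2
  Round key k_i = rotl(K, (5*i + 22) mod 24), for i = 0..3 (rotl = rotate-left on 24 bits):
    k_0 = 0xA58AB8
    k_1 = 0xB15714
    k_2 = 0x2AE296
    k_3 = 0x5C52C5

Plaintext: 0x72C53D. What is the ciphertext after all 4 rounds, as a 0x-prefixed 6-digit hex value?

0x6D626B

s_0 = plaintext = 0x72C53D
s_1 = Round(s_0, k_0) = 0x53D7AD
s_2 = Round(s_1, k_1) = 0x7AD754
s_3 = Round(s_2, k_2) = 0x7546D6
s_4 = Round(s_3, k_3) = 0x6D626B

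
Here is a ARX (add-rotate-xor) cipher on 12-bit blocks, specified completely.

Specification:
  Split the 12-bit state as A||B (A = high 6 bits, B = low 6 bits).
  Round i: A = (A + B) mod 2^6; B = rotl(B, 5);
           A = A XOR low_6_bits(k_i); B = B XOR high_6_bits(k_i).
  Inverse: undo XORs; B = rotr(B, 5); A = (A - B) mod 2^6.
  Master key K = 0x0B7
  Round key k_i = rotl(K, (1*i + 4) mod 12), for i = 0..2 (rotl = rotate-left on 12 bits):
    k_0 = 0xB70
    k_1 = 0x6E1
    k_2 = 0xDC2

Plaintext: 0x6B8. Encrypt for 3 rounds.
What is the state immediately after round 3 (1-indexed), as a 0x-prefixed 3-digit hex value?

0x5C6

s_0 = plaintext = 0x6B8
s_1 = Round(s_0, k_0) = 0x8B1
s_2 = Round(s_1, k_1) = 0xCA3
s_3 = Round(s_2, k_2) = 0x5C6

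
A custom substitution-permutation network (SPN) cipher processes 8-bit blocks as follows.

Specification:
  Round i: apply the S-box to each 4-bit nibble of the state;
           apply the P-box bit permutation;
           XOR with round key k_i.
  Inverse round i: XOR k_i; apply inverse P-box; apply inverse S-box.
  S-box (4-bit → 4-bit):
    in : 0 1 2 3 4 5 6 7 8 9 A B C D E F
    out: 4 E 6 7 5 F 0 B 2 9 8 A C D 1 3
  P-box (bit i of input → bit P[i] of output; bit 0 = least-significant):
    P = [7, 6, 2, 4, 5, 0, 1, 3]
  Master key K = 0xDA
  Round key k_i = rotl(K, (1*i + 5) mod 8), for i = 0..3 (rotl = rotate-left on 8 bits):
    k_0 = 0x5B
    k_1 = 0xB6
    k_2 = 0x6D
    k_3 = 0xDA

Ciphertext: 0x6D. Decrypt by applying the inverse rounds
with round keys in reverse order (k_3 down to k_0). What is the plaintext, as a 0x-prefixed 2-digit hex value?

s_0 = ciphertext = 0x6D
s_1 = InvRound(s_0, k_3) = 0x3D
s_2 = InvRound(s_1, k_2) = 0x6B
s_3 = InvRound(s_2, k_1) = 0xB5
s_4 = InvRound(s_3, k_0) = 0xD3

0xD3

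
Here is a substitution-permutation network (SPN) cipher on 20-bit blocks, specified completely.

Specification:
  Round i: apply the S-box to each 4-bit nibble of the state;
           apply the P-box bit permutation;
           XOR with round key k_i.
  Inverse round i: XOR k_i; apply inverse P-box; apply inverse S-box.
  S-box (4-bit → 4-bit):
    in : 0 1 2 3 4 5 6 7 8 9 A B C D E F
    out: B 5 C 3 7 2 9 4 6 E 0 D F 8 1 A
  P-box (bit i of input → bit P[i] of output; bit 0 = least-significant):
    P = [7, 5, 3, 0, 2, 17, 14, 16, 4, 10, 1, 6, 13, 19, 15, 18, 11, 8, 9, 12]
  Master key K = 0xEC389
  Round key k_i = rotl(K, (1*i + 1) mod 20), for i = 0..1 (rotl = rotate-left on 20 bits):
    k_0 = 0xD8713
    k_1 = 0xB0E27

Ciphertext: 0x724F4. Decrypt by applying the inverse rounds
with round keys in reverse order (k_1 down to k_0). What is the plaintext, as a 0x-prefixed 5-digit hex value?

s_0 = ciphertext = 0x724F4
s_1 = InvRound(s_0, k_1) = 0x10BA6
s_2 = InvRound(s_1, k_0) = 0xE93E0

0xE93E0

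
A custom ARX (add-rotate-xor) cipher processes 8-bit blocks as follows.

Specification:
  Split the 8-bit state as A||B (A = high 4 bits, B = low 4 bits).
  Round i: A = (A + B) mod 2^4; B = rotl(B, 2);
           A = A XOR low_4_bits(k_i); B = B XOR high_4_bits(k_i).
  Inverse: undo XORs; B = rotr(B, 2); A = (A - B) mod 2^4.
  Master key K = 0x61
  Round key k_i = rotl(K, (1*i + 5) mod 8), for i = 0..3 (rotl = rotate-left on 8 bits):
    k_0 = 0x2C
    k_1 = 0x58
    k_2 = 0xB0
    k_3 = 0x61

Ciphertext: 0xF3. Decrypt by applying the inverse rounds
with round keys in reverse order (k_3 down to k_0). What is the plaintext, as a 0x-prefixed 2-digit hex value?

s_0 = ciphertext = 0xF3
s_1 = InvRound(s_0, k_3) = 0x95
s_2 = InvRound(s_1, k_2) = 0xEB
s_3 = InvRound(s_2, k_1) = 0xBB
s_4 = InvRound(s_3, k_0) = 0x16

0x16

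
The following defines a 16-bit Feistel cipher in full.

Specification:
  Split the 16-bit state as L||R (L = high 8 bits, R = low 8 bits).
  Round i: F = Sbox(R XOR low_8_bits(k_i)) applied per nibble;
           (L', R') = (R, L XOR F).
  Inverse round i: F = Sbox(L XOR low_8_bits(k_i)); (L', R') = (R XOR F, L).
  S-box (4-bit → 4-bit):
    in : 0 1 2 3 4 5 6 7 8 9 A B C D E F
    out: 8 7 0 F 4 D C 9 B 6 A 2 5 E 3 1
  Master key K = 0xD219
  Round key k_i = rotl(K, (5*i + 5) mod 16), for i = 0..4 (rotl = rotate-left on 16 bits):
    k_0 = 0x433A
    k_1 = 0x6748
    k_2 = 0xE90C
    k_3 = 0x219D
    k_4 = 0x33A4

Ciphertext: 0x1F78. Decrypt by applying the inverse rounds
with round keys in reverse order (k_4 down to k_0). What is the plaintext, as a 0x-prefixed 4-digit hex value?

0xB99D

s_0 = ciphertext = 0x1F78
s_1 = InvRound(s_0, k_4) = 0x5A1F
s_2 = InvRound(s_1, k_3) = 0x465A
s_3 = InvRound(s_2, k_2) = 0x1046
s_4 = InvRound(s_3, k_1) = 0x9D10
s_5 = InvRound(s_4, k_0) = 0xB99D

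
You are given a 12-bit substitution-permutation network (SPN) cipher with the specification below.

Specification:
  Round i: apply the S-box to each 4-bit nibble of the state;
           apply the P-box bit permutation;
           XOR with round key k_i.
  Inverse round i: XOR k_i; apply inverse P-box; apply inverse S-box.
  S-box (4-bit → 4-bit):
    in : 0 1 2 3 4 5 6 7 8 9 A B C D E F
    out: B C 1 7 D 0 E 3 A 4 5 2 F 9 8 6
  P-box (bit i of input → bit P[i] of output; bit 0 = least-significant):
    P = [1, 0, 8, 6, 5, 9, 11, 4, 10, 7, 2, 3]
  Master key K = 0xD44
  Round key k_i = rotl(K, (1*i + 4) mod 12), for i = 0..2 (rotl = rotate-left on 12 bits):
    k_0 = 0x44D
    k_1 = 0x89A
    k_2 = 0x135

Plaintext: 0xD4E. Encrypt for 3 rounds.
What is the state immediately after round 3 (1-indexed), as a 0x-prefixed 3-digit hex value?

s_0 = plaintext = 0xD4E
s_1 = Round(s_0, k_0) = 0x835
s_2 = Round(s_1, k_1) = 0x232
s_3 = Round(s_2, k_2) = 0xF17

0xF17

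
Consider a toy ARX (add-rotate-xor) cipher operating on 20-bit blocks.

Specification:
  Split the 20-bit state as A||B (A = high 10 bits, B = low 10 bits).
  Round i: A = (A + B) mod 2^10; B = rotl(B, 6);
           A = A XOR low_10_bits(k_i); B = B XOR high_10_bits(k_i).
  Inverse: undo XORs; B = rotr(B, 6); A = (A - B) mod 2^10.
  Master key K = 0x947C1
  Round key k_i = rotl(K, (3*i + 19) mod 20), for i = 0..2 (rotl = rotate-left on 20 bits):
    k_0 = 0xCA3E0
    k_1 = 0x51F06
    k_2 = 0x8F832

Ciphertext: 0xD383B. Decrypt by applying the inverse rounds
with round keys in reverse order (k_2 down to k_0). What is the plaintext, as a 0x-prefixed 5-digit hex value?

0x00DCB

s_0 = ciphertext = 0xD383B
s_1 = InvRound(s_0, k_2) = 0xC9058
s_2 = InvRound(s_1, k_1) = 0x8B9F4
s_3 = InvRound(s_2, k_0) = 0x00DCB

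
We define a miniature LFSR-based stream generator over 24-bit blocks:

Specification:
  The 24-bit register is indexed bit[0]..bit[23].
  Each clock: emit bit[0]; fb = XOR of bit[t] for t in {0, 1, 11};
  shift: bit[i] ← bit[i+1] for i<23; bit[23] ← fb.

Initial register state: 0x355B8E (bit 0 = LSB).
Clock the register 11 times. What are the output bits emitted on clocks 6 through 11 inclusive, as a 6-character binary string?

reg_0 = 0x355B8E
clock 1: out=0, reg = 0x1AADC7
clock 2: out=1, reg = 0x8D56E3
clock 3: out=1, reg = 0x46AB71
clock 4: out=1, reg = 0x2355B8
clock 5: out=0, reg = 0x11AADC
clock 6: out=0, reg = 0x88D56E
clock 7: out=0, reg = 0xC46AB7
clock 8: out=1, reg = 0xE2355B
clock 9: out=1, reg = 0x711AAD
clock 10: out=1, reg = 0x388D56
clock 11: out=0, reg = 0x1C46AB

001110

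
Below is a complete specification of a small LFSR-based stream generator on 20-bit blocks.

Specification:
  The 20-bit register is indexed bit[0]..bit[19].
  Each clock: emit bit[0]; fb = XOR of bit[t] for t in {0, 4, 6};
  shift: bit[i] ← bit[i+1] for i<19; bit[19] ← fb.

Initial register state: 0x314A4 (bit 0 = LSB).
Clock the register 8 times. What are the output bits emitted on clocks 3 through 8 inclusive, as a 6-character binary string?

reg_0 = 0x314A4
clock 1: out=0, reg = 0x18A52
clock 2: out=0, reg = 0x0C529
clock 3: out=1, reg = 0x86294
clock 4: out=0, reg = 0xC314A
clock 5: out=0, reg = 0xE18A5
clock 6: out=1, reg = 0xF0C52
clock 7: out=0, reg = 0x78629
clock 8: out=1, reg = 0xBC314

100101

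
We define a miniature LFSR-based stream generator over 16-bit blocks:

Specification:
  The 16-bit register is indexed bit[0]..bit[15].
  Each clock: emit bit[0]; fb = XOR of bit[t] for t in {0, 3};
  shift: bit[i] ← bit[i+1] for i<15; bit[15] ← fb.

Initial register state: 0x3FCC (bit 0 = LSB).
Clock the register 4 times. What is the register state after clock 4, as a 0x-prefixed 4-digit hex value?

reg_0 = 0x3FCC
clock 1: out=0, reg = 0x9FE6
clock 2: out=0, reg = 0x4FF3
clock 3: out=1, reg = 0xA7F9
clock 4: out=1, reg = 0x53FC

0x53FC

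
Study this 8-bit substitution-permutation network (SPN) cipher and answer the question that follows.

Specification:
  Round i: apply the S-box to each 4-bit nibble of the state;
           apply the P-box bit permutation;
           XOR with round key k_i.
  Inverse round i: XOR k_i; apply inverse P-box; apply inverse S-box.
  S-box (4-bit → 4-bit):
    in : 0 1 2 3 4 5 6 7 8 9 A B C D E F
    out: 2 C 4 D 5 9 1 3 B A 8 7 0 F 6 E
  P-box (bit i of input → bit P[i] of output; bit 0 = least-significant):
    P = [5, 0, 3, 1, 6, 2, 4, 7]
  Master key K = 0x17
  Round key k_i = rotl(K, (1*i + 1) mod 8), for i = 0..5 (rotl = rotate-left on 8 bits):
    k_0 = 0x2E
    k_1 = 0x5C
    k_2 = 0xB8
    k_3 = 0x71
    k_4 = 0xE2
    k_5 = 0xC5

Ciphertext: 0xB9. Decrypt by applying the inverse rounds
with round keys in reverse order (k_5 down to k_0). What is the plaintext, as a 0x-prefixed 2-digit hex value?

s_0 = ciphertext = 0xB9
s_1 = InvRound(s_0, k_5) = 0xB4
s_2 = InvRound(s_1, k_4) = 0xBA
s_3 = InvRound(s_2, k_3) = 0x5F
s_4 = InvRound(s_3, k_2) = 0x88
s_5 = InvRound(s_4, k_1) = 0xDC
s_6 = InvRound(s_5, k_0) = 0x35

0x35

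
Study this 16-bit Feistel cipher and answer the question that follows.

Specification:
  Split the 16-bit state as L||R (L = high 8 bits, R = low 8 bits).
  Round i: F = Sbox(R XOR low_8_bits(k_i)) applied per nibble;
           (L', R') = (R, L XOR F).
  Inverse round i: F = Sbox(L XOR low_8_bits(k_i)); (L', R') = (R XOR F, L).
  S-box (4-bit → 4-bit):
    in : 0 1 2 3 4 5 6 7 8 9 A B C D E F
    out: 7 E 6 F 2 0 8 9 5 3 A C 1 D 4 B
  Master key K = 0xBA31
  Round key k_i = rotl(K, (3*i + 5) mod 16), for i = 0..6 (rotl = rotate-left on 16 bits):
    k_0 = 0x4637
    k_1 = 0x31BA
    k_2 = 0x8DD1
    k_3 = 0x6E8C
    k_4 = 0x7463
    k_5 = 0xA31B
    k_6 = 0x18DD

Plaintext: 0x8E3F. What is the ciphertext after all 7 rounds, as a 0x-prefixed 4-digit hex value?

0xBFDA

s_0 = plaintext = 0x8E3F
s_1 = Round(s_0, k_0) = 0x3FFB
s_2 = Round(s_1, k_1) = 0xFB11
s_3 = Round(s_2, k_2) = 0x11EC
s_4 = Round(s_3, k_3) = 0xEC96
s_5 = Round(s_4, k_4) = 0x965C
s_6 = Round(s_5, k_5) = 0x5CBF
s_7 = Round(s_6, k_6) = 0xBFDA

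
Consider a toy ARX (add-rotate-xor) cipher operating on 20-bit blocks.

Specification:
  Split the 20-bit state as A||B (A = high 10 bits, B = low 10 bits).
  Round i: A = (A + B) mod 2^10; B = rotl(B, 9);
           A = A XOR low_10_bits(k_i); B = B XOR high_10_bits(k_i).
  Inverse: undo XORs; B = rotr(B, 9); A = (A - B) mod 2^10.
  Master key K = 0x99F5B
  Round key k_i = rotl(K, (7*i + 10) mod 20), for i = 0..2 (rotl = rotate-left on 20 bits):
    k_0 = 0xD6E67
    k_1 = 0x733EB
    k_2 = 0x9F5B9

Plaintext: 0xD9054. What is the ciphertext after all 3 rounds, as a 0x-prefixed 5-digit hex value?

0x25B47

s_0 = plaintext = 0xD9054
s_1 = Round(s_0, k_0) = 0x77F71
s_2 = Round(s_1, k_1) = 0xAEE74
s_3 = Round(s_2, k_2) = 0x25B47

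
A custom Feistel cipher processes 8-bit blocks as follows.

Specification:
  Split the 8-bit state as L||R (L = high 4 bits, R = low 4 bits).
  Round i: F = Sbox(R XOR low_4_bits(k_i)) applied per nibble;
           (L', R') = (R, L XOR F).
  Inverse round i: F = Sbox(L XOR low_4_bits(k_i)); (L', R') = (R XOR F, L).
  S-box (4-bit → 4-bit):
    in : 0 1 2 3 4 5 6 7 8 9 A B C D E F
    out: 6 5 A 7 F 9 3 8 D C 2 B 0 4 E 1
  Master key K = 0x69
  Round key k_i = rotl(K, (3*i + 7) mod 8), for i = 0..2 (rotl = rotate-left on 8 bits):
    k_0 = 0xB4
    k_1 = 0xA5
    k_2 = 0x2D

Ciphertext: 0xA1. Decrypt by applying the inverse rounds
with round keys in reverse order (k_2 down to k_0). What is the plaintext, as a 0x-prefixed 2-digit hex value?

s_0 = ciphertext = 0xA1
s_1 = InvRound(s_0, k_2) = 0x9A
s_2 = InvRound(s_1, k_1) = 0xA9
s_3 = InvRound(s_2, k_0) = 0x7A

0x7A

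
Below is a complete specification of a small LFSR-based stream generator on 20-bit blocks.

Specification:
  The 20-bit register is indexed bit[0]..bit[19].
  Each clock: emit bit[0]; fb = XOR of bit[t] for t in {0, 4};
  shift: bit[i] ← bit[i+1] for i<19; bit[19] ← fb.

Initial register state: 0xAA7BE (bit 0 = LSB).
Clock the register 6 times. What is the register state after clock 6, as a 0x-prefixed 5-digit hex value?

reg_0 = 0xAA7BE
clock 1: out=0, reg = 0xD53DF
clock 2: out=1, reg = 0x6A9EF
clock 3: out=1, reg = 0xB54F7
clock 4: out=1, reg = 0x5AA7B
clock 5: out=1, reg = 0x2D53D
clock 6: out=1, reg = 0x16A9E

0x16A9E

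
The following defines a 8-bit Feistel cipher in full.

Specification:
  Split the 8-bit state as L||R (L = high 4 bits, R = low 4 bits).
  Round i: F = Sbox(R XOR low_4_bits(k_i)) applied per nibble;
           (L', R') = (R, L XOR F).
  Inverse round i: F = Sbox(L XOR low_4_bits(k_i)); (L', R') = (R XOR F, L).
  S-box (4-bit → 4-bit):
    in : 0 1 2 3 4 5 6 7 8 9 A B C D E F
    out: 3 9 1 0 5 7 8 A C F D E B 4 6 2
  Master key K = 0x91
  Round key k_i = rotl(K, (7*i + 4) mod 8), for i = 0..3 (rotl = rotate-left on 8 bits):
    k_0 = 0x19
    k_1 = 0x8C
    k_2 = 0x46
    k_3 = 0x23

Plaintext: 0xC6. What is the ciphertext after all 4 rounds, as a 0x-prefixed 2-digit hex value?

s_0 = plaintext = 0xC6
s_1 = Round(s_0, k_0) = 0x6E
s_2 = Round(s_1, k_1) = 0xE7
s_3 = Round(s_2, k_2) = 0x77
s_4 = Round(s_3, k_3) = 0x72

0x72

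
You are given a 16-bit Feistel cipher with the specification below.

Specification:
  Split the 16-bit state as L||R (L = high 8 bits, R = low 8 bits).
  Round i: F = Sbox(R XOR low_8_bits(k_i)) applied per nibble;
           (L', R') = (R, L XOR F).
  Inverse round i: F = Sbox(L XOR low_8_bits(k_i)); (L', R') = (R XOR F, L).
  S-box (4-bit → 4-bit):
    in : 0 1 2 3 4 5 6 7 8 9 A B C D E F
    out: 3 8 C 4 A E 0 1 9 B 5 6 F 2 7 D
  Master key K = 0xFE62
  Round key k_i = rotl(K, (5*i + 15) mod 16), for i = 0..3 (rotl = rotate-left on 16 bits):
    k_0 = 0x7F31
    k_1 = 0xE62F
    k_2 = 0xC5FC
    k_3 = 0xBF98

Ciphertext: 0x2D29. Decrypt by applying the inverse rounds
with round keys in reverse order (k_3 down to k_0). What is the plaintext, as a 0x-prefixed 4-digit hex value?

0x544D

s_0 = ciphertext = 0x2D29
s_1 = InvRound(s_0, k_3) = 0x472D
s_2 = InvRound(s_1, k_2) = 0x4B47
s_3 = InvRound(s_2, k_1) = 0x4D4B
s_4 = InvRound(s_3, k_0) = 0x544D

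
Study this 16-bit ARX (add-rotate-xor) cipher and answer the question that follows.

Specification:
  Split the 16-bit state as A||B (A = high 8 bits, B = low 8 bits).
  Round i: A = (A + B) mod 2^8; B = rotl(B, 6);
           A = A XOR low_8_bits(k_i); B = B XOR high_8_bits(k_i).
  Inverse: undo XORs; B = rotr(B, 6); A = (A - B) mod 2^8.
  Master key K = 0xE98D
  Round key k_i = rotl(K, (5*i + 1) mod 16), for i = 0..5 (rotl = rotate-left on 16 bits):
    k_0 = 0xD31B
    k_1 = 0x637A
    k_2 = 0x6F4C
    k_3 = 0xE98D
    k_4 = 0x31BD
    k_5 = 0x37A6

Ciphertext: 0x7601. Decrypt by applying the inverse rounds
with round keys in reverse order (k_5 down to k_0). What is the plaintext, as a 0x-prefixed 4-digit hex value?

0x58EC

s_0 = ciphertext = 0x7601
s_1 = InvRound(s_0, k_5) = 0xF8D8
s_2 = InvRound(s_1, k_4) = 0x9EA7
s_3 = InvRound(s_2, k_3) = 0xDA39
s_4 = InvRound(s_3, k_2) = 0x3D59
s_5 = InvRound(s_4, k_1) = 0x5FE8
s_6 = InvRound(s_5, k_0) = 0x58EC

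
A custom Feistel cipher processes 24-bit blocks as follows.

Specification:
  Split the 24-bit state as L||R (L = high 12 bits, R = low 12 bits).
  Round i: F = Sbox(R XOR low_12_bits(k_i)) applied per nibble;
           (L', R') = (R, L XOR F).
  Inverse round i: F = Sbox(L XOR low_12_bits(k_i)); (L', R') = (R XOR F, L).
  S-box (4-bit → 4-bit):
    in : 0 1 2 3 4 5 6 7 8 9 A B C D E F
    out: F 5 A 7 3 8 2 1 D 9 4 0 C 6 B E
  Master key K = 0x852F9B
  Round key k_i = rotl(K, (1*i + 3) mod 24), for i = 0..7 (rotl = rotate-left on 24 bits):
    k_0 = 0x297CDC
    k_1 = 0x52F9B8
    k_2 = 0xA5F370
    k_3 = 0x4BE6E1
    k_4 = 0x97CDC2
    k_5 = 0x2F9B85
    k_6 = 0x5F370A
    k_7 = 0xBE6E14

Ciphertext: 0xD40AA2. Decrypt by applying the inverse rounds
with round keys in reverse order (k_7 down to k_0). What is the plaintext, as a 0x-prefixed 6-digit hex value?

0xAFB65F

s_0 = ciphertext = 0xD40AA2
s_1 = InvRound(s_0, k_7) = 0xD21D40
s_2 = InvRound(s_1, k_6) = 0x9E0D21
s_3 = InvRound(s_2, k_5) = 0x7099E0
s_4 = InvRound(s_3, k_4) = 0xD20709
s_5 = InvRound(s_4, k_3) = 0x7CCD20
s_6 = InvRound(s_5, k_2) = 0xE2C7CC
s_7 = InvRound(s_6, k_1) = 0x65FE2C
s_8 = InvRound(s_7, k_0) = 0xAFB65F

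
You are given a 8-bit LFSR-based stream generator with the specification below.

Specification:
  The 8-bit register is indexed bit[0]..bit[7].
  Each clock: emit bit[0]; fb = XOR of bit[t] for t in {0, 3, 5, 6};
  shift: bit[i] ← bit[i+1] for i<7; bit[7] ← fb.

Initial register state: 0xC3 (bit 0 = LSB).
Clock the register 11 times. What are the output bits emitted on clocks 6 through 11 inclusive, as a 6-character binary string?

011011

reg_0 = 0xC3
clock 1: out=1, reg = 0x61
clock 2: out=1, reg = 0xB0
clock 3: out=0, reg = 0xD8
clock 4: out=0, reg = 0x6C
clock 5: out=0, reg = 0xB6
clock 6: out=0, reg = 0xDB
clock 7: out=1, reg = 0xED
clock 8: out=1, reg = 0x76
clock 9: out=0, reg = 0x3B
clock 10: out=1, reg = 0x9D
clock 11: out=1, reg = 0x4E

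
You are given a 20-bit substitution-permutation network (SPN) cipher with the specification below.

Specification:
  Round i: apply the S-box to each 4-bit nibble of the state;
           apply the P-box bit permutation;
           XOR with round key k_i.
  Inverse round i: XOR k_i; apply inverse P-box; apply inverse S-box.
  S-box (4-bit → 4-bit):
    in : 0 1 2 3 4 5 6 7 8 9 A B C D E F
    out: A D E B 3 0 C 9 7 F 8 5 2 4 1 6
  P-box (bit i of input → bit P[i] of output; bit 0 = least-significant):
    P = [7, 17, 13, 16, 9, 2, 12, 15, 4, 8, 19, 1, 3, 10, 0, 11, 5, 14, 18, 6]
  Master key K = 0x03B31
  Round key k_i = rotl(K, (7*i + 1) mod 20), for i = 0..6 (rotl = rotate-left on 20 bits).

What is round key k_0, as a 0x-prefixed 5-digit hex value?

0x07662

K = 0x03B31
k_0 = rotl(K, (7*0+1) mod 20) = rotl(K, 1) = 0x07662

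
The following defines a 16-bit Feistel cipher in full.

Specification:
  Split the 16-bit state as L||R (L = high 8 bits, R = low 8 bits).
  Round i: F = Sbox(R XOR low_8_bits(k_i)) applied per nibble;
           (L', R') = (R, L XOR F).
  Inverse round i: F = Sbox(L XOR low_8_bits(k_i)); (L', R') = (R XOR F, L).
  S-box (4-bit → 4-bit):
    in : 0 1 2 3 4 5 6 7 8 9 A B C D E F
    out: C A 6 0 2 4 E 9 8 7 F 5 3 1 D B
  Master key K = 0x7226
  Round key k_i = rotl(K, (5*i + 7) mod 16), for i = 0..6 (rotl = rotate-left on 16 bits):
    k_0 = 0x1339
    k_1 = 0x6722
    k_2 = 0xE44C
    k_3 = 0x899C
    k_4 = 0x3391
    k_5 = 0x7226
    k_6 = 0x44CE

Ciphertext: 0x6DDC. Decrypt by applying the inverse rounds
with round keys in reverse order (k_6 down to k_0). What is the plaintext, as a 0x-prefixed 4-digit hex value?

s_0 = ciphertext = 0x6DDC
s_1 = InvRound(s_0, k_6) = 0x2C6D
s_2 = InvRound(s_1, k_5) = 0xA22C
s_3 = InvRound(s_2, k_4) = 0x2CA2
s_4 = InvRound(s_3, k_3) = 0xFE2C
s_5 = InvRound(s_4, k_2) = 0x7AFE
s_6 = InvRound(s_5, k_1) = 0xB67A
s_7 = InvRound(s_6, k_0) = 0xF1B6

0xF1B6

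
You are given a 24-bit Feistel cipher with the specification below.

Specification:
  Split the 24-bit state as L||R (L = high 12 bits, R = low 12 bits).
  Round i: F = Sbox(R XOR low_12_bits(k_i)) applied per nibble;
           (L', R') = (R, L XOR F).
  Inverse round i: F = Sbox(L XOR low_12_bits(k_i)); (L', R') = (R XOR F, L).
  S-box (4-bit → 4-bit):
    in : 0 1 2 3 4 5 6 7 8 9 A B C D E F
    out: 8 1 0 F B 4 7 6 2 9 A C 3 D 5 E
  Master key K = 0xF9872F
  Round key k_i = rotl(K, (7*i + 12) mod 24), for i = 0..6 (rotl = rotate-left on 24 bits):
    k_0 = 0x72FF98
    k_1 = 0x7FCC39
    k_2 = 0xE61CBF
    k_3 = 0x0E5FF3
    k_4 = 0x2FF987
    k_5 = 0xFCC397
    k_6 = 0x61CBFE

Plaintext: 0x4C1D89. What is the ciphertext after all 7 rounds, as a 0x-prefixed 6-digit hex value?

s_0 = plaintext = 0x4C1D89
s_1 = Round(s_0, k_0) = 0xD894D0
s_2 = Round(s_1, k_1) = 0x4D0FD0
s_3 = Round(s_2, k_2) = 0xFD0BAE
s_4 = Round(s_3, k_3) = 0xBAE49D
s_5 = Round(s_4, k_4) = 0x49D6B4
s_6 = Round(s_5, k_5) = 0x6B4092
s_7 = Round(s_6, k_6) = 0x092AC7

0x092AC7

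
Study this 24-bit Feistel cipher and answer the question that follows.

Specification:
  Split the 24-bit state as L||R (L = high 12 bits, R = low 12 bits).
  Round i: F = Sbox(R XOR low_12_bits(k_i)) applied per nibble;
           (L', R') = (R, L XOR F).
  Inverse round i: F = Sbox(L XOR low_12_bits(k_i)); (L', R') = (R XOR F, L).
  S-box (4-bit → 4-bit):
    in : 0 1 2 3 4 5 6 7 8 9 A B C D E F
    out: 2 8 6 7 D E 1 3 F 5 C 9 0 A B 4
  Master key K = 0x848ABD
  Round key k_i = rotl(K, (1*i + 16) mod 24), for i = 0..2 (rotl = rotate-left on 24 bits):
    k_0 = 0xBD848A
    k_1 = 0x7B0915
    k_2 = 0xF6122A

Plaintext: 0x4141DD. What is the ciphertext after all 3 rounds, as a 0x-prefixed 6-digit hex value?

s_0 = plaintext = 0x4141DD
s_1 = Round(s_0, k_0) = 0x1DDAF7
s_2 = Round(s_1, k_1) = 0xAF766B
s_3 = Round(s_2, k_2) = 0x66B72F

0x66B72F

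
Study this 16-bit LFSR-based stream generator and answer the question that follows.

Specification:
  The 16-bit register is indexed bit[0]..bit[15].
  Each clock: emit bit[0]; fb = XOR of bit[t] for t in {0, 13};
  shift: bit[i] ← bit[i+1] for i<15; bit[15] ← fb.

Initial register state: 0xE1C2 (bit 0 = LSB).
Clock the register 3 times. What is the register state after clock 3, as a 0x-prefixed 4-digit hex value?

reg_0 = 0xE1C2
clock 1: out=0, reg = 0xF0E1
clock 2: out=1, reg = 0x7870
clock 3: out=0, reg = 0xBC38

0xBC38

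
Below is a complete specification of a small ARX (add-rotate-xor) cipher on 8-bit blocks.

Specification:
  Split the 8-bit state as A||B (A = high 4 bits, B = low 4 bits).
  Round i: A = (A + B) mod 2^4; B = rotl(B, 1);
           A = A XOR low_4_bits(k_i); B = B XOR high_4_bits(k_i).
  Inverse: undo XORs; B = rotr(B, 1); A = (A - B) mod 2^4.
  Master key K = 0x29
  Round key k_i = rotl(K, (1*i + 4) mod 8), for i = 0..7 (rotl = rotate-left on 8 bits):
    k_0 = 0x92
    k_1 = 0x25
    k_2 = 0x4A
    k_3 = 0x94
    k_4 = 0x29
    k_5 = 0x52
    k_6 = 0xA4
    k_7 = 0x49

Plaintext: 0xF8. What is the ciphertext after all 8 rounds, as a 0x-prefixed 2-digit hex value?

0xD8

s_0 = plaintext = 0xF8
s_1 = Round(s_0, k_0) = 0x58
s_2 = Round(s_1, k_1) = 0x83
s_3 = Round(s_2, k_2) = 0x12
s_4 = Round(s_3, k_3) = 0x7D
s_5 = Round(s_4, k_4) = 0xD9
s_6 = Round(s_5, k_5) = 0x46
s_7 = Round(s_6, k_6) = 0xE6
s_8 = Round(s_7, k_7) = 0xD8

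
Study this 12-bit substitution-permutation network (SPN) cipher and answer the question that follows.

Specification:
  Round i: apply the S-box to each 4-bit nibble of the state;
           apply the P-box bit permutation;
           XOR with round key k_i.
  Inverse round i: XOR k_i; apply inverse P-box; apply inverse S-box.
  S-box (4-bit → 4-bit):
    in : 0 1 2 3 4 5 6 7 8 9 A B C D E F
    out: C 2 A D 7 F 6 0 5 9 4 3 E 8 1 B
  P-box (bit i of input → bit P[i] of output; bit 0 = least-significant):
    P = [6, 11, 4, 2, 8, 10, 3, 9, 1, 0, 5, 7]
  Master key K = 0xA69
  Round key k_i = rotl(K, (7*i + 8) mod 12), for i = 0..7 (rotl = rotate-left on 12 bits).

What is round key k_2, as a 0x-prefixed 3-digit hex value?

K = 0xA69
k_0 = rotl(K, (7*0+8) mod 12) = rotl(K, 8) = 0x9A6
k_1 = rotl(K, (7*1+8) mod 12) = rotl(K, 3) = 0x34D
k_2 = rotl(K, (7*2+8) mod 12) = rotl(K, 10) = 0x69A

0x69A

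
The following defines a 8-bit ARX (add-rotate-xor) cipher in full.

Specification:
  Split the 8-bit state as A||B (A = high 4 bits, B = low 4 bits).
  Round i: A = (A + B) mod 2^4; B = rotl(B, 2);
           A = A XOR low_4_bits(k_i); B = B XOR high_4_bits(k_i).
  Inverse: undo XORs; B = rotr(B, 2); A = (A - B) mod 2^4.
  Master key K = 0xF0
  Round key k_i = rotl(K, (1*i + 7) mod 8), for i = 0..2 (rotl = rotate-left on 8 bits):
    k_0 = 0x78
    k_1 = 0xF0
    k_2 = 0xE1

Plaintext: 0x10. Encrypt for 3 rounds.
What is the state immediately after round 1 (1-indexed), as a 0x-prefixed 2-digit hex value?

0x97

s_0 = plaintext = 0x10
s_1 = Round(s_0, k_0) = 0x97
s_2 = Round(s_1, k_1) = 0x02
s_3 = Round(s_2, k_2) = 0x36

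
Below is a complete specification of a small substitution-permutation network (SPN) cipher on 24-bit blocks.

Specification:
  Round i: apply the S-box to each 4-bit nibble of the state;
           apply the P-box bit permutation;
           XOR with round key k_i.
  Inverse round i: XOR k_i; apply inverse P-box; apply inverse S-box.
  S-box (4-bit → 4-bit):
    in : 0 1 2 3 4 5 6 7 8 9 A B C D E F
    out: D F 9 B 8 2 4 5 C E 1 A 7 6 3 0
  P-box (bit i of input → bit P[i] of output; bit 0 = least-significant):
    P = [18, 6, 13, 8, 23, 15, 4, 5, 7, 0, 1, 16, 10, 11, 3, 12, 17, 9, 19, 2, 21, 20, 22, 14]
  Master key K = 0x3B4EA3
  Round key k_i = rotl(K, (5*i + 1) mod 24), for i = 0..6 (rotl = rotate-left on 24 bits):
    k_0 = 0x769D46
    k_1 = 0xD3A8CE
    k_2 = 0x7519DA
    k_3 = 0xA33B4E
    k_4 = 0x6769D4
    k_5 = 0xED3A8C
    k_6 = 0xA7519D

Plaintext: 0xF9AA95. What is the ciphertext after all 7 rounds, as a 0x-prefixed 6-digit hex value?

0xC963FF

s_0 = plaintext = 0xF9AA95
s_1 = Round(s_0, k_0) = 0x7E1BB2
s_2 = Round(s_1, k_1) = 0xB437E7
s_3 = Round(s_2, k_2) = 0xE1E55C
s_4 = Round(s_3, k_3) = 0x9D950B
s_5 = Round(s_4, k_4) = 0xBF32AD
s_6 = Round(s_5, k_5) = 0x7C464C
s_7 = Round(s_6, k_6) = 0xC963FF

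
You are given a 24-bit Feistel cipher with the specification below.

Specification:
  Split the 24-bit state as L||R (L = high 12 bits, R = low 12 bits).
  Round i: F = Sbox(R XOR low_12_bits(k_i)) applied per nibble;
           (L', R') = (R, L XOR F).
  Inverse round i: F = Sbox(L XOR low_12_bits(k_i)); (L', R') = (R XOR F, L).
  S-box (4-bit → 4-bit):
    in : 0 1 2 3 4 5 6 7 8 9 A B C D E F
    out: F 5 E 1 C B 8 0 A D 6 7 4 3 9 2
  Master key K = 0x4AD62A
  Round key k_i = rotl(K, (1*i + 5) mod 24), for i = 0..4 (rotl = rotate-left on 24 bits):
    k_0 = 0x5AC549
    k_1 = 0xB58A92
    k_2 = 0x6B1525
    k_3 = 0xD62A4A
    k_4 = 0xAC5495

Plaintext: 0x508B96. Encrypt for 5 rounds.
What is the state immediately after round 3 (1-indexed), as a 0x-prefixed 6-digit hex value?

0x3FC407

s_0 = plaintext = 0x508B96
s_1 = Round(s_0, k_0) = 0xB96C3A
s_2 = Round(s_1, k_1) = 0xC3A3FC
s_3 = Round(s_2, k_2) = 0x3FC407
s_4 = Round(s_3, k_3) = 0x407A3F
s_5 = Round(s_4, k_4) = 0xA3FD61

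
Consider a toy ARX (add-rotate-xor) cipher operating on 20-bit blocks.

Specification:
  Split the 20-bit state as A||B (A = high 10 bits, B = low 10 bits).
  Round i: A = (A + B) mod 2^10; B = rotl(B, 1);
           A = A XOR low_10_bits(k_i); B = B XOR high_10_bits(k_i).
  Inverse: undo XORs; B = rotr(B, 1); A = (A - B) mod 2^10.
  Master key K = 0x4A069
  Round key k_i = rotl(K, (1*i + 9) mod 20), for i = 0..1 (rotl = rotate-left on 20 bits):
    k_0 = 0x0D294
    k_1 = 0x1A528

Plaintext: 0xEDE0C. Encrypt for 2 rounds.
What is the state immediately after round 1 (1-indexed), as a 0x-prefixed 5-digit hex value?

s_0 = plaintext = 0xEDE0C
s_1 = Round(s_0, k_0) = 0xD5C2D
s_2 = Round(s_1, k_1) = 0xAB033

0xD5C2D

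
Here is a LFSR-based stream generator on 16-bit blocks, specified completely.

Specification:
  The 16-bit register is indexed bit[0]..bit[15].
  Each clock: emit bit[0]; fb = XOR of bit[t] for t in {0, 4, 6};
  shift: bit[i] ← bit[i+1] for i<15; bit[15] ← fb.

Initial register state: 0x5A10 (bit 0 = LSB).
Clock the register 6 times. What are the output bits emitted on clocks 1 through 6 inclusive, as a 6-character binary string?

000010

reg_0 = 0x5A10
clock 1: out=0, reg = 0xAD08
clock 2: out=0, reg = 0x5684
clock 3: out=0, reg = 0x2B42
clock 4: out=0, reg = 0x95A1
clock 5: out=1, reg = 0xCAD0
clock 6: out=0, reg = 0x6568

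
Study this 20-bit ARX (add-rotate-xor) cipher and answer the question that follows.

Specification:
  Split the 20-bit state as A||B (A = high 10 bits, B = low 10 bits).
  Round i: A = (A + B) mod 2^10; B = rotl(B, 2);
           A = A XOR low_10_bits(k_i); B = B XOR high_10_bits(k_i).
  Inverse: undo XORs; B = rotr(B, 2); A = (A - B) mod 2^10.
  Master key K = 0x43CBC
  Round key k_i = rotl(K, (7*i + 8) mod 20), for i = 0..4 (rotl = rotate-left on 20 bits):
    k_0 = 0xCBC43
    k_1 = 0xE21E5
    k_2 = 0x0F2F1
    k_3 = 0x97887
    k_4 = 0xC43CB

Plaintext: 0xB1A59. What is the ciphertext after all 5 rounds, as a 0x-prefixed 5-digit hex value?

0xEB600

s_0 = plaintext = 0xB1A59
s_1 = Round(s_0, k_0) = 0x57249
s_2 = Round(s_1, k_1) = 0x902AE
s_3 = Round(s_2, k_2) = 0x87E86
s_4 = Round(s_3, k_3) = 0x08844
s_5 = Round(s_4, k_4) = 0xEB600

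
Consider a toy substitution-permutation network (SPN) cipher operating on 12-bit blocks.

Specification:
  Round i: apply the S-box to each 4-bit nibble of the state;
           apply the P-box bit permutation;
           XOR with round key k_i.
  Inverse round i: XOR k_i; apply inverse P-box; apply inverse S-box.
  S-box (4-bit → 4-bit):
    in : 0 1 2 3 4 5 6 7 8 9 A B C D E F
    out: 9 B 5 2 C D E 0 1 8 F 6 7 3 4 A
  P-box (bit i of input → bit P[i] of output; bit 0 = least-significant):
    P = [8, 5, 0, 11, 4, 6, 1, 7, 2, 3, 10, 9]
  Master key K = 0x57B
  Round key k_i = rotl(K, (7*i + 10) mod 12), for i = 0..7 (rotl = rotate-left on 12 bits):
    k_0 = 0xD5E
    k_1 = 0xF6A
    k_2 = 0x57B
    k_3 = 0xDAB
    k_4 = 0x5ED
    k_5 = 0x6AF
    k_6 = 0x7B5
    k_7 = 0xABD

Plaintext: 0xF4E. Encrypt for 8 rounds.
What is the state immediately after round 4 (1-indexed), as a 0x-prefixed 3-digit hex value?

s_0 = plaintext = 0xF4E
s_1 = Round(s_0, k_0) = 0xFD5
s_2 = Round(s_1, k_1) = 0x433
s_3 = Round(s_2, k_2) = 0x31B
s_4 = Round(s_3, k_3) = 0xD52
s_5 = Round(s_4, k_4) = 0x472
s_6 = Round(s_5, k_5) = 0x1AE
s_7 = Round(s_6, k_6) = 0x56A
s_8 = Round(s_7, k_7) = 0x55A

0xD52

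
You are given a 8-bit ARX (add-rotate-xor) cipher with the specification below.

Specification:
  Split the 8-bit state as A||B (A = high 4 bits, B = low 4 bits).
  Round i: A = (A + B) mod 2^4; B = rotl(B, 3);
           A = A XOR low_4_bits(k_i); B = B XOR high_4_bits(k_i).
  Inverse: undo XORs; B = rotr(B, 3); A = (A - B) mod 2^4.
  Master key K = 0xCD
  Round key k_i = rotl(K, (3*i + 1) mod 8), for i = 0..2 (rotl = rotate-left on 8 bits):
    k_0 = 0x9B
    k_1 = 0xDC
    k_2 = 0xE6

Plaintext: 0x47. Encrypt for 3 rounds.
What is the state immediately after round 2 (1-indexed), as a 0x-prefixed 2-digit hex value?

0xEC

s_0 = plaintext = 0x47
s_1 = Round(s_0, k_0) = 0x02
s_2 = Round(s_1, k_1) = 0xEC
s_3 = Round(s_2, k_2) = 0xC8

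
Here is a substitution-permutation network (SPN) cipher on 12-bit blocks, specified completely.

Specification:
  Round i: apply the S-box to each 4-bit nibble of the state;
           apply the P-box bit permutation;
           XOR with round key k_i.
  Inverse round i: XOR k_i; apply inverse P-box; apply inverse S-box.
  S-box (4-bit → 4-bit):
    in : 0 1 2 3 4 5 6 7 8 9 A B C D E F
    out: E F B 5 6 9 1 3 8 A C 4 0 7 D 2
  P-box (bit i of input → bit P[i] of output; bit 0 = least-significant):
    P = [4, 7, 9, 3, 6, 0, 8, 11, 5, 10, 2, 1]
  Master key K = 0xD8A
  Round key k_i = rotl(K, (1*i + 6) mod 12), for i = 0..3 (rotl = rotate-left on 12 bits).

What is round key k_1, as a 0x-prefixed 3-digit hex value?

0x56C

K = 0xD8A
k_0 = rotl(K, (1*0+6) mod 12) = rotl(K, 6) = 0x2B6
k_1 = rotl(K, (1*1+6) mod 12) = rotl(K, 7) = 0x56C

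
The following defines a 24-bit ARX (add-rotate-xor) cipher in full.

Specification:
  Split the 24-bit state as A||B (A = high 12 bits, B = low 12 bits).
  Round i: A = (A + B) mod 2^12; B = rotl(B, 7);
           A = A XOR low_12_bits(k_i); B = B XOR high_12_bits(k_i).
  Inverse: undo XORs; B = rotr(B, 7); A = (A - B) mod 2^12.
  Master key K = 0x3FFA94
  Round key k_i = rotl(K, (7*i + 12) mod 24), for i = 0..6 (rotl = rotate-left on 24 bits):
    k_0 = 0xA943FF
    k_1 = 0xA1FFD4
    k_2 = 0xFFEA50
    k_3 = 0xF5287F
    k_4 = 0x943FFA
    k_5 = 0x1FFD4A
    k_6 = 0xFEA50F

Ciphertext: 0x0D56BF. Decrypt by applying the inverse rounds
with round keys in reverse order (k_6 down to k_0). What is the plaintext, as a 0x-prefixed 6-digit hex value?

s_0 = ciphertext = 0x0D56BF
s_1 = InvRound(s_0, k_6) = 0xB28AB2
s_2 = InvRound(s_1, k_5) = 0xCAC9B6
s_3 = InvRound(s_2, k_4) = 0x4B5EA1
s_4 = InvRound(s_3, k_3) = 0xE67E63
s_5 = InvRound(s_4, k_2) = 0x0943A3
s_6 = InvRound(s_5, k_1) = 0x7AD793
s_7 = InvRound(s_6, k_0) = 0x3580FA

0x3580FA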